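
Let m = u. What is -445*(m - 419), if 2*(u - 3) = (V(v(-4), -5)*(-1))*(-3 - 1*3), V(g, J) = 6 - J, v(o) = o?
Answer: 170435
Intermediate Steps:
u = 36 (u = 3 + (((6 - 1*(-5))*(-1))*(-3 - 1*3))/2 = 3 + (((6 + 5)*(-1))*(-3 - 3))/2 = 3 + ((11*(-1))*(-6))/2 = 3 + (-11*(-6))/2 = 3 + (½)*66 = 3 + 33 = 36)
m = 36
-445*(m - 419) = -445*(36 - 419) = -445*(-383) = 170435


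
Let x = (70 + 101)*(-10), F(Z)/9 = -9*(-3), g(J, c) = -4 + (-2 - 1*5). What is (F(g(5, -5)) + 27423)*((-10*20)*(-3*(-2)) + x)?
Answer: -80508060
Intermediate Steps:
g(J, c) = -11 (g(J, c) = -4 + (-2 - 5) = -4 - 7 = -11)
F(Z) = 243 (F(Z) = 9*(-9*(-3)) = 9*27 = 243)
x = -1710 (x = 171*(-10) = -1710)
(F(g(5, -5)) + 27423)*((-10*20)*(-3*(-2)) + x) = (243 + 27423)*((-10*20)*(-3*(-2)) - 1710) = 27666*(-200*6 - 1710) = 27666*(-1200 - 1710) = 27666*(-2910) = -80508060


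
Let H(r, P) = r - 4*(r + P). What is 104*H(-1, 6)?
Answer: -2184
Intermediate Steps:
H(r, P) = -4*P - 3*r (H(r, P) = r - 4*(P + r) = r + (-4*P - 4*r) = -4*P - 3*r)
104*H(-1, 6) = 104*(-4*6 - 3*(-1)) = 104*(-24 + 3) = 104*(-21) = -2184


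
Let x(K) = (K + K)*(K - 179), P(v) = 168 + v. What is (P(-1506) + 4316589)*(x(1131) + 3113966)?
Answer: 22730109964890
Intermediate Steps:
x(K) = 2*K*(-179 + K) (x(K) = (2*K)*(-179 + K) = 2*K*(-179 + K))
(P(-1506) + 4316589)*(x(1131) + 3113966) = ((168 - 1506) + 4316589)*(2*1131*(-179 + 1131) + 3113966) = (-1338 + 4316589)*(2*1131*952 + 3113966) = 4315251*(2153424 + 3113966) = 4315251*5267390 = 22730109964890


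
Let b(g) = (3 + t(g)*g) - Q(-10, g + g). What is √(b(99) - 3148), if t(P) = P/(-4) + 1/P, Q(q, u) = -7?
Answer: I*√22349/2 ≈ 74.748*I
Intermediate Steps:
t(P) = 1/P - P/4 (t(P) = P*(-¼) + 1/P = -P/4 + 1/P = 1/P - P/4)
b(g) = 10 + g*(1/g - g/4) (b(g) = (3 + (1/g - g/4)*g) - 1*(-7) = (3 + g*(1/g - g/4)) + 7 = 10 + g*(1/g - g/4))
√(b(99) - 3148) = √((11 - ¼*99²) - 3148) = √((11 - ¼*9801) - 3148) = √((11 - 9801/4) - 3148) = √(-9757/4 - 3148) = √(-22349/4) = I*√22349/2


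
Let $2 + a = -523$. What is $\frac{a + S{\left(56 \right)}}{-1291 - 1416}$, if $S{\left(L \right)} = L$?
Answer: $\frac{469}{2707} \approx 0.17325$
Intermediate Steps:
$a = -525$ ($a = -2 - 523 = -525$)
$\frac{a + S{\left(56 \right)}}{-1291 - 1416} = \frac{-525 + 56}{-1291 - 1416} = - \frac{469}{-1291 + \left(-1197 + \left(-768 + 549\right)\right)} = - \frac{469}{-1291 - 1416} = - \frac{469}{-2707} = \left(-469\right) \left(- \frac{1}{2707}\right) = \frac{469}{2707}$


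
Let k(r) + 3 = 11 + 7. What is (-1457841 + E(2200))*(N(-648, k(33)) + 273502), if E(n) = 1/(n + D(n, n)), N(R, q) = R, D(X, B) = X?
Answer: -875111045934373/2200 ≈ -3.9778e+11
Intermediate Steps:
k(r) = 15 (k(r) = -3 + (11 + 7) = -3 + 18 = 15)
E(n) = 1/(2*n) (E(n) = 1/(n + n) = 1/(2*n))
(-1457841 + E(2200))*(N(-648, k(33)) + 273502) = (-1457841 + (½)/2200)*(-648 + 273502) = (-1457841 + (½)*(1/2200))*272854 = (-1457841 + 1/4400)*272854 = -6414500399/4400*272854 = -875111045934373/2200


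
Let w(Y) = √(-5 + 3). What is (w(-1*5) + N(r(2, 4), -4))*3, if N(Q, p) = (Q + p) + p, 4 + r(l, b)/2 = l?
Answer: -36 + 3*I*√2 ≈ -36.0 + 4.2426*I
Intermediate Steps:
r(l, b) = -8 + 2*l
N(Q, p) = Q + 2*p
w(Y) = I*√2 (w(Y) = √(-2) = I*√2)
(w(-1*5) + N(r(2, 4), -4))*3 = (I*√2 + ((-8 + 2*2) + 2*(-4)))*3 = (I*√2 + ((-8 + 4) - 8))*3 = (I*√2 + (-4 - 8))*3 = (I*√2 - 12)*3 = (-12 + I*√2)*3 = -36 + 3*I*√2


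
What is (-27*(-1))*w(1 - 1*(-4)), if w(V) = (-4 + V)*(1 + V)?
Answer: 162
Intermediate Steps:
w(V) = (1 + V)*(-4 + V)
(-27*(-1))*w(1 - 1*(-4)) = (-27*(-1))*(-4 + (1 - 1*(-4))² - 3*(1 - 1*(-4))) = 27*(-4 + (1 + 4)² - 3*(1 + 4)) = 27*(-4 + 5² - 3*5) = 27*(-4 + 25 - 15) = 27*6 = 162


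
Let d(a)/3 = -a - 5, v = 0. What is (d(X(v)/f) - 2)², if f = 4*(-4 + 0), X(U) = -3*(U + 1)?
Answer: 78961/256 ≈ 308.44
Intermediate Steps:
X(U) = -3 - 3*U (X(U) = -3*(1 + U) = -3 - 3*U)
f = -16 (f = 4*(-4) = -16)
d(a) = -15 - 3*a (d(a) = 3*(-a - 5) = 3*(-5 - a) = -15 - 3*a)
(d(X(v)/f) - 2)² = ((-15 - 3*(-3 - 3*0)/(-16)) - 2)² = ((-15 - 3*(-3 + 0)*(-1)/16) - 2)² = ((-15 - (-9)*(-1)/16) - 2)² = ((-15 - 3*3/16) - 2)² = ((-15 - 9/16) - 2)² = (-249/16 - 2)² = (-281/16)² = 78961/256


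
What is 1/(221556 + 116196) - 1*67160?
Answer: -22683424319/337752 ≈ -67160.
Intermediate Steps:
1/(221556 + 116196) - 1*67160 = 1/337752 - 67160 = -22683424319/337752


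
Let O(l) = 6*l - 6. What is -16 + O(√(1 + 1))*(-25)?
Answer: 134 - 150*√2 ≈ -78.132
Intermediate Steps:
O(l) = -6 + 6*l
-16 + O(√(1 + 1))*(-25) = -16 + (-6 + 6*√(1 + 1))*(-25) = -16 + (-6 + 6*√2)*(-25) = -16 + (150 - 150*√2) = 134 - 150*√2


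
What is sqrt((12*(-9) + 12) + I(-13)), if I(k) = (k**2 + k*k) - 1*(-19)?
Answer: 3*sqrt(29) ≈ 16.155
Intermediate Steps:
I(k) = 19 + 2*k**2 (I(k) = (k**2 + k**2) + 19 = 2*k**2 + 19 = 19 + 2*k**2)
sqrt((12*(-9) + 12) + I(-13)) = sqrt((12*(-9) + 12) + (19 + 2*(-13)**2)) = sqrt((-108 + 12) + (19 + 2*169)) = sqrt(-96 + (19 + 338)) = sqrt(-96 + 357) = sqrt(261) = 3*sqrt(29)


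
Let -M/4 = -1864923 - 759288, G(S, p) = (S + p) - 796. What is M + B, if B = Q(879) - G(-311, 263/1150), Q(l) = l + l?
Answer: 12074665087/1150 ≈ 1.0500e+7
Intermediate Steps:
G(S, p) = -796 + S + p
Q(l) = 2*l
M = 10496844 (M = -4*(-1864923 - 759288) = -4*(-2624211) = 10496844)
B = 3294487/1150 (B = 2*879 - (-796 - 311 + 263/1150) = 1758 - (-796 - 311 + 263*(1/1150)) = 1758 - (-796 - 311 + 263/1150) = 1758 - 1*(-1272787/1150) = 1758 + 1272787/1150 = 3294487/1150 ≈ 2864.8)
M + B = 10496844 + 3294487/1150 = 12074665087/1150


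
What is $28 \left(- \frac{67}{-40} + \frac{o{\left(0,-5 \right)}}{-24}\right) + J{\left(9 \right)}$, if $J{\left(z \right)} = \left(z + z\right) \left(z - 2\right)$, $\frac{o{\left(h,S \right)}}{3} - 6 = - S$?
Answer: $\frac{672}{5} \approx 134.4$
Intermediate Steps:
$o{\left(h,S \right)} = 18 - 3 S$ ($o{\left(h,S \right)} = 18 + 3 \left(- S\right) = 18 - 3 S$)
$J{\left(z \right)} = 2 z \left(-2 + z\right)$
$28 \left(- \frac{67}{-40} + \frac{o{\left(0,-5 \right)}}{-24}\right) + J{\left(9 \right)} = 28 \left(- \frac{67}{-40} + \frac{18 - -15}{-24}\right) + 2 \cdot 9 \left(-2 + 9\right) = 28 \left(\left(-67\right) \left(- \frac{1}{40}\right) + \left(18 + 15\right) \left(- \frac{1}{24}\right)\right) + 2 \cdot 9 \cdot 7 = 28 \left(\frac{67}{40} + 33 \left(- \frac{1}{24}\right)\right) + 126 = 28 \left(\frac{67}{40} - \frac{11}{8}\right) + 126 = 28 \cdot \frac{3}{10} + 126 = \frac{42}{5} + 126 = \frac{672}{5}$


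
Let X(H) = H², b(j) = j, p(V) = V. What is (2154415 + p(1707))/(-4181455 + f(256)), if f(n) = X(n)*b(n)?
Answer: 2156122/12595761 ≈ 0.17118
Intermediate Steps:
f(n) = n³ (f(n) = n²*n = n³)
(2154415 + p(1707))/(-4181455 + f(256)) = (2154415 + 1707)/(-4181455 + 256³) = 2156122/(-4181455 + 16777216) = 2156122/12595761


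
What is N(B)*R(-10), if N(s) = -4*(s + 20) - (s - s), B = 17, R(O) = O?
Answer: 1480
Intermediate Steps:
N(s) = -80 - 4*s (N(s) = -4*(20 + s) - 1*0 = (-80 - 4*s) + 0 = -80 - 4*s)
N(B)*R(-10) = (-80 - 4*17)*(-10) = (-80 - 68)*(-10) = -148*(-10) = 1480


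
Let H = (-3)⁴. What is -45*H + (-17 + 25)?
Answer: -3637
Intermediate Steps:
H = 81
-45*H + (-17 + 25) = -45*81 + (-17 + 25) = -3645 + 8 = -3637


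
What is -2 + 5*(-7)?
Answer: -37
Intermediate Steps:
-2 + 5*(-7) = -2 - 35 = -37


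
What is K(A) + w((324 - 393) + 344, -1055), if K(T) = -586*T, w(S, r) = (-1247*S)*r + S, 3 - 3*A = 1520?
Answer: 1086247412/3 ≈ 3.6208e+8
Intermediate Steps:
A = -1517/3 (A = 1 - ⅓*1520 = 1 - 1520/3 = -1517/3 ≈ -505.67)
w(S, r) = S - 1247*S*r (w(S, r) = -1247*S*r + S = S - 1247*S*r)
K(A) + w((324 - 393) + 344, -1055) = -586*(-1517/3) + ((324 - 393) + 344)*(1 - 1247*(-1055)) = 888962/3 + (-69 + 344)*(1 + 1315585) = 888962/3 + 275*1315586 = 888962/3 + 361786150 = 1086247412/3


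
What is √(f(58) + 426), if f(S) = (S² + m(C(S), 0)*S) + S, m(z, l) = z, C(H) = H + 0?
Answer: 2*√1803 ≈ 84.923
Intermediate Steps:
C(H) = H
f(S) = S + 2*S² (f(S) = (S² + S*S) + S = (S² + S²) + S = 2*S² + S = S + 2*S²)
√(f(58) + 426) = √(58*(1 + 2*58) + 426) = √(58*(1 + 116) + 426) = √(58*117 + 426) = √(6786 + 426) = √7212 = 2*√1803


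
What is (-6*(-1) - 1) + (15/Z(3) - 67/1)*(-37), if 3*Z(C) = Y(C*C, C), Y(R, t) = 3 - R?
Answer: 5523/2 ≈ 2761.5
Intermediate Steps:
Z(C) = 1 - C²/3 (Z(C) = (3 - C*C)/3 = (3 - C²)/3 = 1 - C²/3)
(-6*(-1) - 1) + (15/Z(3) - 67/1)*(-37) = (-6*(-1) - 1) + (15/(1 - ⅓*3²) - 67/1)*(-37) = (6 - 1) + (15/(1 - ⅓*9) - 67*1)*(-37) = 5 + (15/(1 - 3) - 67)*(-37) = 5 + (15/(-2) - 67)*(-37) = 5 + (15*(-½) - 67)*(-37) = 5 + (-15/2 - 67)*(-37) = 5 - 149/2*(-37) = 5 + 5513/2 = 5523/2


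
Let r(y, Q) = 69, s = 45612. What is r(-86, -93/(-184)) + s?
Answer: 45681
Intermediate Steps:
r(-86, -93/(-184)) + s = 69 + 45612 = 45681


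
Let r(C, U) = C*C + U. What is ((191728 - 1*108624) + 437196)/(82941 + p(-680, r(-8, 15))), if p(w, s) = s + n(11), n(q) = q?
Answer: 520300/83031 ≈ 6.2663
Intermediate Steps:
r(C, U) = U + C² (r(C, U) = C² + U = U + C²)
p(w, s) = 11 + s (p(w, s) = s + 11 = 11 + s)
((191728 - 1*108624) + 437196)/(82941 + p(-680, r(-8, 15))) = ((191728 - 1*108624) + 437196)/(82941 + (11 + (15 + (-8)²))) = ((191728 - 108624) + 437196)/(82941 + (11 + (15 + 64))) = (83104 + 437196)/(82941 + (11 + 79)) = 520300/(82941 + 90) = 520300/83031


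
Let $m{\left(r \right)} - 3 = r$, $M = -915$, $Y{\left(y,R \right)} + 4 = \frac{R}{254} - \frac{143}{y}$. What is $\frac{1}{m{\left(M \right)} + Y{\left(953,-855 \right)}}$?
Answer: $- \frac{242062}{222579929} \approx -0.0010875$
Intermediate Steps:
$Y{\left(y,R \right)} = -4 - \frac{143}{y} + \frac{R}{254}$ ($Y{\left(y,R \right)} = -4 + \left(\frac{R}{254} - \frac{143}{y}\right) = -4 + \left(- \frac{143}{y} + \frac{R}{254}\right) = -4 - \frac{143}{y} + \frac{R}{254}$)
$m{\left(r \right)} = 3 + r$
$\frac{1}{m{\left(M \right)} + Y{\left(953,-855 \right)}} = \frac{1}{\left(3 - 915\right) - \left(\frac{1871}{254} + \frac{143}{953}\right)} = \frac{1}{-912 - \frac{1819385}{242062}} = \frac{1}{- \frac{222579929}{242062}} = - \frac{242062}{222579929}$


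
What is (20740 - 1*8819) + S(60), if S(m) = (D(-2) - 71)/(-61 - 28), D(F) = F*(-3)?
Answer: 1061034/89 ≈ 11922.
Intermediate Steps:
D(F) = -3*F
S(m) = 65/89 (S(m) = (-3*(-2) - 71)/(-61 - 28) = (6 - 71)/(-89) = -65*(-1/89) = 65/89)
(20740 - 1*8819) + S(60) = (20740 - 1*8819) + 65/89 = (20740 - 8819) + 65/89 = 11921 + 65/89 = 1061034/89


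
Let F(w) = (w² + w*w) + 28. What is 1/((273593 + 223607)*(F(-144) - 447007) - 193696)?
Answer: -1/201618274096 ≈ -4.9599e-12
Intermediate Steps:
F(w) = 28 + 2*w² (F(w) = (w² + w²) + 28 = 2*w² + 28 = 28 + 2*w²)
1/((273593 + 223607)*(F(-144) - 447007) - 193696) = 1/((273593 + 223607)*((28 + 2*(-144)²) - 447007) - 193696) = 1/(497200*((28 + 2*20736) - 447007) - 193696) = 1/(497200*((28 + 41472) - 447007) - 193696) = 1/(497200*(41500 - 447007) - 193696) = 1/(497200*(-405507) - 193696) = 1/(-201618080400 - 193696) = 1/(-201618274096) = -1/201618274096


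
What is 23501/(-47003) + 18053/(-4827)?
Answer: -961984486/226883481 ≈ -4.2400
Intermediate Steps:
23501/(-47003) + 18053/(-4827) = 23501*(-1/47003) + 18053*(-1/4827) = -23501/47003 - 18053/4827 = -961984486/226883481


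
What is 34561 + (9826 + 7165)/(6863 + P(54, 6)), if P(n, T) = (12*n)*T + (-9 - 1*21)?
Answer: 370545472/10721 ≈ 34563.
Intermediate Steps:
P(n, T) = -30 + 12*T*n (P(n, T) = 12*T*n + (-9 - 21) = 12*T*n - 30 = -30 + 12*T*n)
34561 + (9826 + 7165)/(6863 + P(54, 6)) = 34561 + (9826 + 7165)/(6863 + (-30 + 12*6*54)) = 34561 + 16991/(6863 + (-30 + 3888)) = 34561 + 16991/(6863 + 3858) = 34561 + 16991/10721 = 370545472/10721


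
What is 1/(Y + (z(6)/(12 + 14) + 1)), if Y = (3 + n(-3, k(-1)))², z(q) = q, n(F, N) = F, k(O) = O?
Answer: 13/16 ≈ 0.81250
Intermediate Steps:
Y = 0 (Y = (3 - 3)² = 0² = 0)
1/(Y + (z(6)/(12 + 14) + 1)) = 1/(0 + (6/(12 + 14) + 1)) = 1/(0 + (6/26 + 1)) = 1/(0 + (6*(1/26) + 1)) = 1/(0 + (3/13 + 1)) = 1/(0 + 16/13) = 1/(16/13) = 13/16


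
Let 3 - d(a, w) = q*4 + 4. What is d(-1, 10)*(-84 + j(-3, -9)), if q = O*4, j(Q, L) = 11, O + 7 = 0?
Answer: -8103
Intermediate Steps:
O = -7 (O = -7 + 0 = -7)
q = -28 (q = -7*4 = -28)
d(a, w) = 111 (d(a, w) = 3 - (-28*4 + 4) = 3 - (-112 + 4) = 3 - 1*(-108) = 3 + 108 = 111)
d(-1, 10)*(-84 + j(-3, -9)) = 111*(-84 + 11) = 111*(-73) = -8103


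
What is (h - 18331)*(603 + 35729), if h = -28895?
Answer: -1715815032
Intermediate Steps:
(h - 18331)*(603 + 35729) = (-28895 - 18331)*(603 + 35729) = -47226*36332 = -1715815032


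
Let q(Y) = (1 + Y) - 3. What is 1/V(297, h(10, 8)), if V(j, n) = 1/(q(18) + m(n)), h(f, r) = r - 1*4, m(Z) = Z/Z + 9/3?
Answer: 20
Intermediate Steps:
m(Z) = 4 (m(Z) = 1 + 9*(⅓) = 1 + 3 = 4)
h(f, r) = -4 + r (h(f, r) = r - 4 = -4 + r)
q(Y) = -2 + Y
V(j, n) = 1/20 (V(j, n) = 1/((-2 + 18) + 4) = 1/(16 + 4) = 1/20)
1/V(297, h(10, 8)) = 1/(1/20) = 20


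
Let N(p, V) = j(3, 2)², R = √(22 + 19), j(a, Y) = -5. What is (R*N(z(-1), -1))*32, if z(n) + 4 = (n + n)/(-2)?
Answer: 800*√41 ≈ 5122.5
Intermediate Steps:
z(n) = -4 - n (z(n) = -4 + (n + n)/(-2) = -4 + (2*n)*(-½) = -4 - n)
R = √41 ≈ 6.4031
N(p, V) = 25 (N(p, V) = (-5)² = 25)
(R*N(z(-1), -1))*32 = (√41*25)*32 = (25*√41)*32 = 800*√41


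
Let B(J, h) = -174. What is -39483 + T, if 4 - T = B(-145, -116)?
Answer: -39305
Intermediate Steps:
T = 178 (T = 4 - 1*(-174) = 4 + 174 = 178)
-39483 + T = -39483 + 178 = -39305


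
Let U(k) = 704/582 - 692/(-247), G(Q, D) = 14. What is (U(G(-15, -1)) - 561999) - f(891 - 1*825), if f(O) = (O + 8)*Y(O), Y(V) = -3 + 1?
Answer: -40383876011/71877 ≈ -5.6185e+5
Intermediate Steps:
U(k) = 288316/71877 (U(k) = 704*(1/582) - 692*(-1/247) = 352/291 + 692/247 = 288316/71877)
Y(V) = -2
f(O) = -16 - 2*O (f(O) = (O + 8)*(-2) = (8 + O)*(-2) = -16 - 2*O)
(U(G(-15, -1)) - 561999) - f(891 - 1*825) = (288316/71877 - 561999) - (-16 - 2*(891 - 1*825)) = -40394513807/71877 - (-16 - 2*(891 - 825)) = -40394513807/71877 - (-16 - 2*66) = -40394513807/71877 - (-16 - 132) = -40394513807/71877 - 1*(-148) = -40394513807/71877 + 148 = -40383876011/71877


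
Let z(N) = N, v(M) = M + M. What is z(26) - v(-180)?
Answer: 386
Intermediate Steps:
v(M) = 2*M
z(26) - v(-180) = 26 - 2*(-180) = 26 - 1*(-360) = 26 + 360 = 386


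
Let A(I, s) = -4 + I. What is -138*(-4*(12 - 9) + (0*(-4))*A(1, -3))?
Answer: 1656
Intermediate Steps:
-138*(-4*(12 - 9) + (0*(-4))*A(1, -3)) = -138*(-4*(12 - 9) + (0*(-4))*(-4 + 1)) = -138*(-4*3 + 0*(-3)) = -138*(-12 + 0) = -138*(-12) = 1656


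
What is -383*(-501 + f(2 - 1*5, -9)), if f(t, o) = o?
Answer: 195330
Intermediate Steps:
-383*(-501 + f(2 - 1*5, -9)) = -383*(-501 - 9) = -383*(-510) = 195330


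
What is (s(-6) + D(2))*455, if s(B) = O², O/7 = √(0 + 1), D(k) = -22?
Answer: 12285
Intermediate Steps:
O = 7 (O = 7*√(0 + 1) = 7*√1 = 7*1 = 7)
s(B) = 49 (s(B) = 7² = 49)
(s(-6) + D(2))*455 = (49 - 22)*455 = 27*455 = 12285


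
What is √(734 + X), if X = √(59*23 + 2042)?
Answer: √(734 + √3399) ≈ 28.148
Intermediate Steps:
X = √3399 (X = √(1357 + 2042) = √3399 ≈ 58.301)
√(734 + X) = √(734 + √3399)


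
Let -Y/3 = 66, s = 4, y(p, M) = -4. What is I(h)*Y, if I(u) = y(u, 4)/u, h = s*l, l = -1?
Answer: -198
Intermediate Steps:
h = -4 (h = 4*(-1) = -4)
Y = -198 (Y = -3*66 = -198)
I(u) = -4/u
I(h)*Y = -4/(-4)*(-198) = -4*(-¼)*(-198) = 1*(-198) = -198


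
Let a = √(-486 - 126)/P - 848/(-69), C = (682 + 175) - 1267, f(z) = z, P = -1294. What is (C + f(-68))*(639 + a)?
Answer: -21480842/69 + 1434*I*√17/647 ≈ -3.1132e+5 + 9.1384*I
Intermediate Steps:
C = -410 (C = 857 - 1267 = -410)
a = 848/69 - 3*I*√17/647 (a = √(-486 - 126)/(-1294) - 848/(-69) = √(-612)*(-1/1294) - 848*(-1/69) = (6*I*√17)*(-1/1294) + 848/69 = -3*I*√17/647 + 848/69 = 848/69 - 3*I*√17/647 ≈ 12.29 - 0.019118*I)
(C + f(-68))*(639 + a) = (-410 - 68)*(639 + (848/69 - 3*I*√17/647)) = -478*(44939/69 - 3*I*√17/647) = -21480842/69 + 1434*I*√17/647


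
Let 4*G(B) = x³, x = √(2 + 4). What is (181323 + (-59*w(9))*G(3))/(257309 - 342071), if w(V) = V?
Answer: -20147/9418 + 177*√6/18836 ≈ -2.1162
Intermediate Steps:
x = √6 ≈ 2.4495
G(B) = 3*√6/2 (G(B) = (√6)³/4 = (6*√6)/4 = 3*√6/2)
(181323 + (-59*w(9))*G(3))/(257309 - 342071) = (181323 + (-59*9)*(3*√6/2))/(257309 - 342071) = (181323 - 1593*√6/2)/(-84762) = (181323 - 1593*√6/2)*(-1/84762) = -20147/9418 + 177*√6/18836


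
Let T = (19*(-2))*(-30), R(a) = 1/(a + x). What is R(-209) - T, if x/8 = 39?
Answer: -117419/103 ≈ -1140.0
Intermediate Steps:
x = 312 (x = 8*39 = 312)
R(a) = 1/(312 + a) (R(a) = 1/(a + 312) = 1/(312 + a))
T = 1140 (T = -38*(-30) = 1140)
R(-209) - T = 1/(312 - 209) - 1*1140 = 1/103 - 1140 = -117419/103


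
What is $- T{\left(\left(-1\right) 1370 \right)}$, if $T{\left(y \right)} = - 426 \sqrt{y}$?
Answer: $426 i \sqrt{1370} \approx 15768.0 i$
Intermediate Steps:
$- T{\left(\left(-1\right) 1370 \right)} = - \left(-426\right) \sqrt{\left(-1\right) 1370} = - \left(-426\right) \sqrt{-1370} = - \left(-426\right) i \sqrt{1370} = 426 i \sqrt{1370}$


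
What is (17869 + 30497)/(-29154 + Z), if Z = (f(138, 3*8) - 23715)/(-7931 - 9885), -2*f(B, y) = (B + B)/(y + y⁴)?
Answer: -47651382676800/28721932379677 ≈ -1.6591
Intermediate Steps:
f(B, y) = -B/(y + y⁴) (f(B, y) = -(B + B)/(2*(y + y⁴)) = -2*B/(2*(y + y⁴)) = -B/(y + y⁴))
Z = 1311439523/985224800 (Z = (-1*138/(3*8 + (3*8)⁴) - 23715)/(-7931 - 9885) = (-1*138/(24 + 24⁴) - 23715)/(-17816) = (-1*138/(24 + 331776) - 23715)*(-1/17816) = (-1*138/331800 - 23715)*(-1/17816) = (-1*138*1/331800 - 23715)*(-1/17816) = (-23/55300 - 23715)*(-1/17816) = -1311439523/55300*(-1/17816) = 1311439523/985224800 ≈ 1.3311)
(17869 + 30497)/(-29154 + Z) = (17869 + 30497)/(-29154 + 1311439523/985224800) = 48366/(-28721932379677/985224800) = 48366*(-985224800/28721932379677) = -47651382676800/28721932379677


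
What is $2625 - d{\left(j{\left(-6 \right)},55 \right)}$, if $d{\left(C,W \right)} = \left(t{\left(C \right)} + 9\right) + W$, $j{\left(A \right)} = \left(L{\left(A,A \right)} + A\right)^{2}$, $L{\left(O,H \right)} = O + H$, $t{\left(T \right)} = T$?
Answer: $2237$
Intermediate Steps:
$L{\left(O,H \right)} = H + O$
$j{\left(A \right)} = 9 A^{2}$ ($j{\left(A \right)} = \left(\left(A + A\right) + A\right)^{2} = \left(2 A + A\right)^{2} = \left(3 A\right)^{2} = 9 A^{2}$)
$d{\left(C,W \right)} = 9 + C + W$ ($d{\left(C,W \right)} = \left(C + 9\right) + W = \left(9 + C\right) + W = 9 + C + W$)
$2625 - d{\left(j{\left(-6 \right)},55 \right)} = 2625 - \left(9 + 9 \left(-6\right)^{2} + 55\right) = 2625 - \left(9 + 9 \cdot 36 + 55\right) = 2625 - \left(9 + 324 + 55\right) = 2625 - 388 = 2237$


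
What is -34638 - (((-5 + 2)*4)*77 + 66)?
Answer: -33780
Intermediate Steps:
-34638 - (((-5 + 2)*4)*77 + 66) = -34638 - (-3*4*77 + 66) = -34638 - (-12*77 + 66) = -34638 - (-924 + 66) = -34638 - 1*(-858) = -34638 + 858 = -33780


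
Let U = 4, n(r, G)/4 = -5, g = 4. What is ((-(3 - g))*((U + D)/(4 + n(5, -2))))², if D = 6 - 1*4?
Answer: 9/64 ≈ 0.14063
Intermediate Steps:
n(r, G) = -20 (n(r, G) = 4*(-5) = -20)
D = 2 (D = 6 - 4 = 2)
((-(3 - g))*((U + D)/(4 + n(5, -2))))² = ((-(3 - 1*4))*((4 + 2)/(4 - 20)))² = ((-(3 - 4))*(6/(-16)))² = ((-1*(-1))*(6*(-1/16)))² = (1*(-3/8))² = (-3/8)² = 9/64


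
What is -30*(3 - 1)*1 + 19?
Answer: -41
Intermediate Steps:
-30*(3 - 1)*1 + 19 = -30*2*1 + 19 = -60 + 19 = -41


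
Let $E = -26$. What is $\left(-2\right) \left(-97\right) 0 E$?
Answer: $0$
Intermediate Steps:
$\left(-2\right) \left(-97\right) 0 E = \left(-2\right) \left(-97\right) 0 \left(-26\right) = 194 \cdot 0 = 0$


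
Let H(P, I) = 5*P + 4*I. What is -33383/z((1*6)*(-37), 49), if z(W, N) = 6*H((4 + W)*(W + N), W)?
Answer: -1757/59268 ≈ -0.029645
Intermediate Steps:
H(P, I) = 4*I + 5*P
z(W, N) = 24*W + 30*(4 + W)*(N + W) (z(W, N) = 6*(4*W + 5*((4 + W)*(W + N))) = 6*(4*W + 5*((4 + W)*(N + W))) = 6*(4*W + 5*(4 + W)*(N + W)) = 24*W + 30*(4 + W)*(N + W))
-33383/z((1*6)*(-37), 49) = -33383/(30*((1*6)*(-37))² + 120*49 + 144*((1*6)*(-37)) + 30*49*((1*6)*(-37))) = -33383/(30*(6*(-37))² + 5880 + 144*(6*(-37)) + 30*49*(6*(-37))) = -33383/(30*(-222)² + 5880 + 144*(-222) + 30*49*(-222)) = -33383/(30*49284 + 5880 - 31968 - 326340) = -33383/(1478520 + 5880 - 31968 - 326340) = -33383/1126092 = -33383*1/1126092 = -1757/59268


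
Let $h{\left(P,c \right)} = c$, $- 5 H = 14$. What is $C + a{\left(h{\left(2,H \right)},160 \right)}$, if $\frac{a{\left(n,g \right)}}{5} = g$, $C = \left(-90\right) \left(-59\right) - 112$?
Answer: $5998$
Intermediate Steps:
$H = - \frac{14}{5}$ ($H = \left(- \frac{1}{5}\right) 14 = - \frac{14}{5} \approx -2.8$)
$C = 5198$ ($C = 5310 - 112 = 5198$)
$a{\left(n,g \right)} = 5 g$
$C + a{\left(h{\left(2,H \right)},160 \right)} = 5198 + 5 \cdot 160 = 5198 + 800 = 5998$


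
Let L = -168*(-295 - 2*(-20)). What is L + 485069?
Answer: 527909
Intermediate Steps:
L = 42840 (L = -168*(-295 + 40) = -168*(-255) = 42840)
L + 485069 = 42840 + 485069 = 527909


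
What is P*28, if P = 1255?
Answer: 35140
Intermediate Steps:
P*28 = 1255*28 = 35140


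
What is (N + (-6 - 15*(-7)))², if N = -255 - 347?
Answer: 253009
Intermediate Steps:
N = -602
(N + (-6 - 15*(-7)))² = (-602 + (-6 - 15*(-7)))² = (-602 + (-6 + 105))² = (-602 + 99)² = (-503)² = 253009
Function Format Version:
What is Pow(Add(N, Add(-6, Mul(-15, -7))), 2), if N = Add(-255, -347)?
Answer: 253009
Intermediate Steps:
N = -602
Pow(Add(N, Add(-6, Mul(-15, -7))), 2) = Pow(Add(-602, Add(-6, Mul(-15, -7))), 2) = Pow(Add(-602, Add(-6, 105)), 2) = Pow(Add(-602, 99), 2) = Pow(-503, 2) = 253009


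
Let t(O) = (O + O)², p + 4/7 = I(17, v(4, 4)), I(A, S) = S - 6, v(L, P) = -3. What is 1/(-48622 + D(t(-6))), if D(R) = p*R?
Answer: -7/350002 ≈ -2.0000e-5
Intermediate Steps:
I(A, S) = -6 + S
p = -67/7 (p = -4/7 + (-6 - 3) = -4/7 - 9 = -67/7 ≈ -9.5714)
t(O) = 4*O² (t(O) = (2*O)² = 4*O²)
D(R) = -67*R/7
1/(-48622 + D(t(-6))) = 1/(-48622 - 268*(-6)²/7) = 1/(-48622 - 268*36/7) = 1/(-48622 - 67/7*144) = 1/(-48622 - 9648/7) = 1/(-350002/7) = -7/350002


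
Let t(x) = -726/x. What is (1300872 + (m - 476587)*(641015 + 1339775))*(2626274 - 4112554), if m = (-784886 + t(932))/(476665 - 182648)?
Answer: 96119489938689229239762040/68505961 ≈ 1.4031e+18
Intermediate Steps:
m = -365757239/137011922 (m = (-784886 - 726/932)/(476665 - 182648) = (-784886 - 726*1/932)/294017 = (-784886 - 363/466)*(1/294017) = -365757239/466*1/294017 = -365757239/137011922 ≈ -2.6695)
(1300872 + (m - 476587)*(641015 + 1339775))*(2626274 - 4112554) = (1300872 + (-365757239/137011922 - 476587)*(641015 + 1339775))*(2626274 - 4112554) = (1300872 - 65298466627453/137011922*1980790)*(-1486280) = (1300872 - 64671274855496313935/68505961)*(-1486280) = -64671185738009815943/68505961*(-1486280) = 96119489938689229239762040/68505961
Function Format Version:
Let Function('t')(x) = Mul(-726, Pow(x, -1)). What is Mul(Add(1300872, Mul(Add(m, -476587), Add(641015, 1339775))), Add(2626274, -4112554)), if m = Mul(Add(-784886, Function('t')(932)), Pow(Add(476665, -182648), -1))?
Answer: Rational(96119489938689229239762040, 68505961) ≈ 1.4031e+18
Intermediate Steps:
m = Rational(-365757239, 137011922) (m = Mul(Add(-784886, Mul(-726, Pow(932, -1))), Pow(Add(476665, -182648), -1)) = Mul(Add(-784886, Mul(-726, Rational(1, 932))), Pow(294017, -1)) = Mul(Add(-784886, Rational(-363, 466)), Rational(1, 294017)) = Mul(Rational(-365757239, 466), Rational(1, 294017)) = Rational(-365757239, 137011922) ≈ -2.6695)
Mul(Add(1300872, Mul(Add(m, -476587), Add(641015, 1339775))), Add(2626274, -4112554)) = Mul(Add(1300872, Mul(Add(Rational(-365757239, 137011922), -476587), Add(641015, 1339775))), Add(2626274, -4112554)) = Mul(Add(1300872, Mul(Rational(-65298466627453, 137011922), 1980790)), -1486280) = Mul(Add(1300872, Rational(-64671274855496313935, 68505961)), -1486280) = Mul(Rational(-64671185738009815943, 68505961), -1486280) = Rational(96119489938689229239762040, 68505961)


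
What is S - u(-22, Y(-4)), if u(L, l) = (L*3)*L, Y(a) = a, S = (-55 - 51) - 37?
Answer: -1595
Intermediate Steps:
S = -143 (S = -106 - 37 = -143)
u(L, l) = 3*L² (u(L, l) = (3*L)*L = 3*L²)
S - u(-22, Y(-4)) = -143 - 3*(-22)² = -143 - 3*484 = -143 - 1*1452 = -143 - 1452 = -1595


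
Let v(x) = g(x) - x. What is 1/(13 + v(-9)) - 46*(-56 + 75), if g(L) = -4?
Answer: -15731/18 ≈ -873.94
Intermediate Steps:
v(x) = -4 - x
1/(13 + v(-9)) - 46*(-56 + 75) = 1/(13 + (-4 - 1*(-9))) - 46*(-56 + 75) = 1/(13 + (-4 + 9)) - 46*19 = 1/(13 + 5) - 874 = 1/18 - 874 = -15731/18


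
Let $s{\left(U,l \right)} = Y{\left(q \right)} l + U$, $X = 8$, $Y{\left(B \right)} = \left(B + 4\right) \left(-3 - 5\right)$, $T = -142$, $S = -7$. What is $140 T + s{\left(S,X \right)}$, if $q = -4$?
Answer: $-19887$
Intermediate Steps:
$Y{\left(B \right)} = -32 - 8 B$ ($Y{\left(B \right)} = \left(4 + B\right) \left(-8\right) = -32 - 8 B$)
$s{\left(U,l \right)} = U$ ($s{\left(U,l \right)} = \left(-32 - -32\right) l + U = \left(-32 + 32\right) l + U = 0 l + U = 0 + U = U$)
$140 T + s{\left(S,X \right)} = 140 \left(-142\right) - 7 = -19880 - 7 = -19887$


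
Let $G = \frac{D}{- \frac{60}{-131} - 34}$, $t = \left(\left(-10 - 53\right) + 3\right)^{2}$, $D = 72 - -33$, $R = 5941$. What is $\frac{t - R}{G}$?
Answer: $\frac{10286354}{13755} \approx 747.83$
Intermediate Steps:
$D = 105$ ($D = 72 + 33 = 105$)
$t = 3600$ ($t = \left(\left(-10 - 53\right) + 3\right)^{2} = \left(-63 + 3\right)^{2} = \left(-60\right)^{2} = 3600$)
$G = - \frac{13755}{4394}$ ($G = \frac{1}{- \frac{60}{-131} - 34} \cdot 105 = \frac{1}{\left(-60\right) \left(- \frac{1}{131}\right) - 34} \cdot 105 = \frac{1}{\frac{60}{131} - 34} \cdot 105 = \frac{1}{- \frac{4394}{131}} \cdot 105 = \left(- \frac{131}{4394}\right) 105 = - \frac{13755}{4394} \approx -3.1304$)
$\frac{t - R}{G} = \frac{3600 - 5941}{- \frac{13755}{4394}} = \left(3600 - 5941\right) \left(- \frac{4394}{13755}\right) = \left(-2341\right) \left(- \frac{4394}{13755}\right) = \frac{10286354}{13755}$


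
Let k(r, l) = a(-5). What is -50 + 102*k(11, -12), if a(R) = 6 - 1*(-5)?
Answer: 1072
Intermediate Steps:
a(R) = 11 (a(R) = 6 + 5 = 11)
k(r, l) = 11
-50 + 102*k(11, -12) = -50 + 102*11 = -50 + 1122 = 1072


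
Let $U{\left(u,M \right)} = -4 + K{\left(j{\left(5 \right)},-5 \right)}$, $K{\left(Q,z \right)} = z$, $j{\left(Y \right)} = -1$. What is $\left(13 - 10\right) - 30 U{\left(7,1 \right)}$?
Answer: $273$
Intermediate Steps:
$U{\left(u,M \right)} = -9$ ($U{\left(u,M \right)} = -4 - 5 = -9$)
$\left(13 - 10\right) - 30 U{\left(7,1 \right)} = \left(13 - 10\right) - -270 = 3 + 270 = 273$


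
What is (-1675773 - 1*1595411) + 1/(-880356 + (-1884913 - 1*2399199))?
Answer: -16893925090113/5164468 ≈ -3.2712e+6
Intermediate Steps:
(-1675773 - 1*1595411) + 1/(-880356 + (-1884913 - 1*2399199)) = (-1675773 - 1595411) + 1/(-880356 + (-1884913 - 2399199)) = -3271184 + 1/(-880356 - 4284112) = -3271184 + 1/(-5164468) = -3271184 - 1/5164468 = -16893925090113/5164468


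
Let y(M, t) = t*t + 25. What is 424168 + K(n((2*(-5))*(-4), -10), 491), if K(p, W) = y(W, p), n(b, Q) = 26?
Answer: 424869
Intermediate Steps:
y(M, t) = 25 + t² (y(M, t) = t² + 25 = 25 + t²)
K(p, W) = 25 + p²
424168 + K(n((2*(-5))*(-4), -10), 491) = 424168 + (25 + 26²) = 424168 + (25 + 676) = 424168 + 701 = 424869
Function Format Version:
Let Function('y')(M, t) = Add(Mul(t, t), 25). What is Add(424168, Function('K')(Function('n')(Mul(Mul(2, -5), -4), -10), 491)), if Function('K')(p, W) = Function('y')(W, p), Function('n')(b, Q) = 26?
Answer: 424869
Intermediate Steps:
Function('y')(M, t) = Add(25, Pow(t, 2)) (Function('y')(M, t) = Add(Pow(t, 2), 25) = Add(25, Pow(t, 2)))
Function('K')(p, W) = Add(25, Pow(p, 2))
Add(424168, Function('K')(Function('n')(Mul(Mul(2, -5), -4), -10), 491)) = Add(424168, Add(25, Pow(26, 2))) = Add(424168, Add(25, 676)) = Add(424168, 701) = 424869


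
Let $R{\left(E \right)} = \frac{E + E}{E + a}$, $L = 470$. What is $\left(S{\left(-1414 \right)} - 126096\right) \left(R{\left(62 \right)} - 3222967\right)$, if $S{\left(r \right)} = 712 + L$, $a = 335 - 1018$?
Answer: $\frac{83336901029578}{207} \approx 4.0259 \cdot 10^{11}$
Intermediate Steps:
$a = -683$ ($a = 335 - 1018 = -683$)
$R{\left(E \right)} = \frac{2 E}{-683 + E}$ ($R{\left(E \right)} = \frac{E + E}{E - 683} = \frac{2 E}{-683 + E}$)
$S{\left(r \right)} = 1182$ ($S{\left(r \right)} = 712 + 470 = 1182$)
$\left(S{\left(-1414 \right)} - 126096\right) \left(R{\left(62 \right)} - 3222967\right) = \left(1182 - 126096\right) \left(2 \cdot 62 \frac{1}{-683 + 62} - 3222967\right) = - 124914 \left(2 \cdot 62 \frac{1}{-621} - 3222967\right) = - 124914 \left(2 \cdot 62 \left(- \frac{1}{621}\right) - 3222967\right) = - 124914 \left(- \frac{124}{621} - 3222967\right) = \left(-124914\right) \left(- \frac{2001462631}{621}\right) = \frac{83336901029578}{207}$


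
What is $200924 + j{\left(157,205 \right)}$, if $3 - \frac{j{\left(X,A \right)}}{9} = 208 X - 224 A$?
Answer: $320327$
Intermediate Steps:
$j{\left(X,A \right)} = 27 - 1872 X + 2016 A$ ($j{\left(X,A \right)} = 27 - 9 \left(208 X - 224 A\right) = 27 - 9 \left(- 224 A + 208 X\right) = 27 + \left(- 1872 X + 2016 A\right) = 27 - 1872 X + 2016 A$)
$200924 + j{\left(157,205 \right)} = 200924 + \left(27 - 293904 + 2016 \cdot 205\right) = 200924 + \left(27 - 293904 + 413280\right) = 200924 + 119403 = 320327$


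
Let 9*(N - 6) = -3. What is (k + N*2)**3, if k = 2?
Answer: 64000/27 ≈ 2370.4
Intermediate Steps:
N = 17/3 (N = 6 + (1/9)*(-3) = 6 - 1/3 = 17/3 ≈ 5.6667)
(k + N*2)**3 = (2 + (17/3)*2)**3 = (2 + 34/3)**3 = (40/3)**3 = 64000/27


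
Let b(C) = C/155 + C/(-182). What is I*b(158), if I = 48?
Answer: 102384/14105 ≈ 7.2587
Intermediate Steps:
b(C) = 27*C/28210 (b(C) = C*(1/155) + C*(-1/182) = C/155 - C/182 = 27*C/28210)
I*b(158) = 48*((27/28210)*158) = 48*(2133/14105) = 102384/14105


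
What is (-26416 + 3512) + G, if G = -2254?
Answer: -25158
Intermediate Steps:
(-26416 + 3512) + G = (-26416 + 3512) - 2254 = -22904 - 2254 = -25158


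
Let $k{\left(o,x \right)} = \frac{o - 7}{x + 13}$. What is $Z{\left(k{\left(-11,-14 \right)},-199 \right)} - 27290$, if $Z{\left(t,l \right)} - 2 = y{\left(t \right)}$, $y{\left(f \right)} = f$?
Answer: $-27270$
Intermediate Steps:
$k{\left(o,x \right)} = \frac{-7 + o}{13 + x}$
$Z{\left(t,l \right)} = 2 + t$
$Z{\left(k{\left(-11,-14 \right)},-199 \right)} - 27290 = \left(2 + \frac{-7 - 11}{13 - 14}\right) - 27290 = \left(2 + \frac{1}{-1} \left(-18\right)\right) - 27290 = \left(2 - -18\right) - 27290 = \left(2 + 18\right) - 27290 = 20 - 27290 = -27270$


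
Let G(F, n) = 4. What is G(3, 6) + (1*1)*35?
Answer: 39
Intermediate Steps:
G(3, 6) + (1*1)*35 = 4 + (1*1)*35 = 4 + 1*35 = 4 + 35 = 39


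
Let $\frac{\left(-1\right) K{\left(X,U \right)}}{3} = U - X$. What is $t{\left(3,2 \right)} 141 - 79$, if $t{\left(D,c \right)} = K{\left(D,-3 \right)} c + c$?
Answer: $5279$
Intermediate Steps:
$K{\left(X,U \right)} = - 3 U + 3 X$ ($K{\left(X,U \right)} = - 3 \left(U - X\right) = - 3 U + 3 X$)
$t{\left(D,c \right)} = c + c \left(9 + 3 D\right)$ ($t{\left(D,c \right)} = \left(\left(-3\right) \left(-3\right) + 3 D\right) c + c = \left(9 + 3 D\right) c + c = c \left(9 + 3 D\right) + c = c + c \left(9 + 3 D\right)$)
$t{\left(3,2 \right)} 141 - 79 = 2 \left(10 + 3 \cdot 3\right) 141 - 79 = 2 \left(10 + 9\right) 141 - 79 = 2 \cdot 19 \cdot 141 - 79 = 38 \cdot 141 - 79 = 5358 - 79 = 5279$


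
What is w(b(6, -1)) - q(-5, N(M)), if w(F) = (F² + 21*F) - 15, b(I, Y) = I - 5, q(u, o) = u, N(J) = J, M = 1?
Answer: 12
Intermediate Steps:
b(I, Y) = -5 + I
w(F) = -15 + F² + 21*F
w(b(6, -1)) - q(-5, N(M)) = (-15 + (-5 + 6)² + 21*(-5 + 6)) - 1*(-5) = (-15 + 1² + 21*1) + 5 = (-15 + 1 + 21) + 5 = 7 + 5 = 12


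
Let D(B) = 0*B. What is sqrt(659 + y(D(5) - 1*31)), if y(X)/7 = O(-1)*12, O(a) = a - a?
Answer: sqrt(659) ≈ 25.671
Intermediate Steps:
D(B) = 0
O(a) = 0
y(X) = 0 (y(X) = 7*(0*12) = 7*0 = 0)
sqrt(659 + y(D(5) - 1*31)) = sqrt(659 + 0) = sqrt(659)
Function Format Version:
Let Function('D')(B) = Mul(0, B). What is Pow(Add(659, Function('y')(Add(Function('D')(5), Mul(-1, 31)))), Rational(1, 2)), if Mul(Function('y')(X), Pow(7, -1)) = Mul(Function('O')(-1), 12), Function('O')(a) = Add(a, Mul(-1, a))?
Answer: Pow(659, Rational(1, 2)) ≈ 25.671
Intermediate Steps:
Function('D')(B) = 0
Function('O')(a) = 0
Function('y')(X) = 0 (Function('y')(X) = Mul(7, Mul(0, 12)) = Mul(7, 0) = 0)
Pow(Add(659, Function('y')(Add(Function('D')(5), Mul(-1, 31)))), Rational(1, 2)) = Pow(Add(659, 0), Rational(1, 2)) = Pow(659, Rational(1, 2))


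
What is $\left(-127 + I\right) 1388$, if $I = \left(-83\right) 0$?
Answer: $-176276$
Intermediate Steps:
$I = 0$
$\left(-127 + I\right) 1388 = \left(-127 + 0\right) 1388 = \left(-127\right) 1388 = -176276$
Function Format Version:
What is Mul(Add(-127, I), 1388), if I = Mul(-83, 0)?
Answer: -176276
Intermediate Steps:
I = 0
Mul(Add(-127, I), 1388) = Mul(Add(-127, 0), 1388) = Mul(-127, 1388) = -176276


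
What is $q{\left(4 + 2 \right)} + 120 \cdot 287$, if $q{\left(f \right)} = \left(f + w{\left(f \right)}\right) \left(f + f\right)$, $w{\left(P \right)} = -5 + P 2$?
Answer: $34596$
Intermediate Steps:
$w{\left(P \right)} = -5 + 2 P$
$q{\left(f \right)} = 2 f \left(-5 + 3 f\right)$ ($q{\left(f \right)} = \left(f + \left(-5 + 2 f\right)\right) \left(f + f\right) = \left(-5 + 3 f\right) 2 f = 2 f \left(-5 + 3 f\right)$)
$q{\left(4 + 2 \right)} + 120 \cdot 287 = 2 \left(4 + 2\right) \left(-5 + 3 \left(4 + 2\right)\right) + 120 \cdot 287 = 2 \cdot 6 \left(-5 + 3 \cdot 6\right) + 34440 = 2 \cdot 6 \left(-5 + 18\right) + 34440 = 2 \cdot 6 \cdot 13 + 34440 = 156 + 34440 = 34596$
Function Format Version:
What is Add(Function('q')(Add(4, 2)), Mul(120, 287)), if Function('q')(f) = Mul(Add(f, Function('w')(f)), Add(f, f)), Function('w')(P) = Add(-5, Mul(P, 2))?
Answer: 34596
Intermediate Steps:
Function('w')(P) = Add(-5, Mul(2, P))
Function('q')(f) = Mul(2, f, Add(-5, Mul(3, f))) (Function('q')(f) = Mul(Add(f, Add(-5, Mul(2, f))), Add(f, f)) = Mul(Add(-5, Mul(3, f)), Mul(2, f)) = Mul(2, f, Add(-5, Mul(3, f))))
Add(Function('q')(Add(4, 2)), Mul(120, 287)) = Add(Mul(2, Add(4, 2), Add(-5, Mul(3, Add(4, 2)))), Mul(120, 287)) = Add(Mul(2, 6, Add(-5, Mul(3, 6))), 34440) = Add(Mul(2, 6, Add(-5, 18)), 34440) = Add(Mul(2, 6, 13), 34440) = Add(156, 34440) = 34596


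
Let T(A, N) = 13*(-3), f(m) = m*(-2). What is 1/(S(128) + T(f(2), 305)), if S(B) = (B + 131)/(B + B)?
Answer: -256/9725 ≈ -0.026324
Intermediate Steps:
f(m) = -2*m
S(B) = (131 + B)/(2*B) (S(B) = (131 + B)/((2*B)) = (131 + B)*(1/(2*B)) = (131 + B)/(2*B))
T(A, N) = -39
1/(S(128) + T(f(2), 305)) = 1/((1/2)*(131 + 128)/128 - 39) = 1/((1/2)*(1/128)*259 - 39) = 1/(259/256 - 39) = 1/(-9725/256) = -256/9725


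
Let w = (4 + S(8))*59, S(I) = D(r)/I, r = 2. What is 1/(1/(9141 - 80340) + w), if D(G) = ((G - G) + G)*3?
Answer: 284796/79814075 ≈ 0.0035682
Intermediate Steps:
D(G) = 3*G (D(G) = (0 + G)*3 = G*3 = 3*G)
S(I) = 6/I (S(I) = (3*2)/I = 6/I)
w = 1121/4 (w = (4 + 6/8)*59 = (4 + 6*(1/8))*59 = (4 + 3/4)*59 = (19/4)*59 = 1121/4 ≈ 280.25)
1/(1/(9141 - 80340) + w) = 1/(1/(9141 - 80340) + 1121/4) = 1/(1/(-71199) + 1121/4) = 1/(-1/71199 + 1121/4) = 1/(79814075/284796) = 284796/79814075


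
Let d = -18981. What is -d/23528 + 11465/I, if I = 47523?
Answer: 1171782583/1118121144 ≈ 1.0480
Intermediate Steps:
-d/23528 + 11465/I = -1*(-18981)/23528 + 11465/47523 = 18981*(1/23528) + 11465*(1/47523) = 18981/23528 + 11465/47523 = 1171782583/1118121144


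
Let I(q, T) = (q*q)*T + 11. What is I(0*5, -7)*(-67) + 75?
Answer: -662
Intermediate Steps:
I(q, T) = 11 + T*q² (I(q, T) = q²*T + 11 = T*q² + 11 = 11 + T*q²)
I(0*5, -7)*(-67) + 75 = (11 - 7*(0*5)²)*(-67) + 75 = (11 - 7*0²)*(-67) + 75 = (11 - 7*0)*(-67) + 75 = (11 + 0)*(-67) + 75 = 11*(-67) + 75 = -737 + 75 = -662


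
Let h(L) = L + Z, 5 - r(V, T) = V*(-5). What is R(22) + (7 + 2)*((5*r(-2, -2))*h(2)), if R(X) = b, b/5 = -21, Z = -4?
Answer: 345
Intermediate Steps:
r(V, T) = 5 + 5*V (r(V, T) = 5 - V*(-5) = 5 - (-5)*V = 5 + 5*V)
h(L) = -4 + L (h(L) = L - 4 = -4 + L)
b = -105 (b = 5*(-21) = -105)
R(X) = -105
R(22) + (7 + 2)*((5*r(-2, -2))*h(2)) = -105 + (7 + 2)*((5*(5 + 5*(-2)))*(-4 + 2)) = -105 + 9*((5*(5 - 10))*(-2)) = -105 + 9*((5*(-5))*(-2)) = -105 + 9*(-25*(-2)) = -105 + 9*50 = -105 + 450 = 345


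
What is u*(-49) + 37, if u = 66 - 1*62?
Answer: -159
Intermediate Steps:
u = 4 (u = 66 - 62 = 4)
u*(-49) + 37 = 4*(-49) + 37 = -196 + 37 = -159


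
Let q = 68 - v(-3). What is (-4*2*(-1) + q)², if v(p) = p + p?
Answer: 6724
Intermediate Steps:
v(p) = 2*p
q = 74 (q = 68 - 2*(-3) = 68 - 1*(-6) = 68 + 6 = 74)
(-4*2*(-1) + q)² = (-4*2*(-1) + 74)² = (-8*(-1) + 74)² = (-1*(-8) + 74)² = (8 + 74)² = 82² = 6724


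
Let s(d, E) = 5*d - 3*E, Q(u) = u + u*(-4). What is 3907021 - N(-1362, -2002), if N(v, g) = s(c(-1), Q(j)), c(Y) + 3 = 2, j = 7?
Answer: 3906963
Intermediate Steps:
c(Y) = -1 (c(Y) = -3 + 2 = -1)
Q(u) = -3*u (Q(u) = u - 4*u = -3*u)
s(d, E) = -3*E + 5*d
N(v, g) = 58 (N(v, g) = -(-9)*7 + 5*(-1) = -3*(-21) - 5 = 63 - 5 = 58)
3907021 - N(-1362, -2002) = 3907021 - 1*58 = 3907021 - 58 = 3906963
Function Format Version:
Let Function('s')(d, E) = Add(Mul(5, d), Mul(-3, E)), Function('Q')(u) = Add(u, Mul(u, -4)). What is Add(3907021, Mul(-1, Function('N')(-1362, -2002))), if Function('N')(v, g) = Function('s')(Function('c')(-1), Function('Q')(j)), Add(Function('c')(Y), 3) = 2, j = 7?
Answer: 3906963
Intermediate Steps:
Function('c')(Y) = -1 (Function('c')(Y) = Add(-3, 2) = -1)
Function('Q')(u) = Mul(-3, u) (Function('Q')(u) = Add(u, Mul(-4, u)) = Mul(-3, u))
Function('s')(d, E) = Add(Mul(-3, E), Mul(5, d))
Function('N')(v, g) = 58 (Function('N')(v, g) = Add(Mul(-3, Mul(-3, 7)), Mul(5, -1)) = Add(Mul(-3, -21), -5) = Add(63, -5) = 58)
Add(3907021, Mul(-1, Function('N')(-1362, -2002))) = Add(3907021, Mul(-1, 58)) = Add(3907021, -58) = 3906963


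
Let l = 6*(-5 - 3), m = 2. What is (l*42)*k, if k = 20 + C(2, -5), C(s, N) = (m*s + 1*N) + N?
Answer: -28224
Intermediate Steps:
C(s, N) = 2*N + 2*s (C(s, N) = (2*s + 1*N) + N = (2*s + N) + N = (N + 2*s) + N = 2*N + 2*s)
l = -48 (l = 6*(-8) = -48)
k = 14 (k = 20 + (2*(-5) + 2*2) = 20 + (-10 + 4) = 20 - 6 = 14)
(l*42)*k = -48*42*14 = -2016*14 = -28224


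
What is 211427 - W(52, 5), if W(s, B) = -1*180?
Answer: 211607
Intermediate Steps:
W(s, B) = -180
211427 - W(52, 5) = 211427 - 1*(-180) = 211427 + 180 = 211607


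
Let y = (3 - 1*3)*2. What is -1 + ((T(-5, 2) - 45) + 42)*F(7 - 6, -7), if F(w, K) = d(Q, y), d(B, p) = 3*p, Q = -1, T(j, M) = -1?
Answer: -1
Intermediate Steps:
y = 0 (y = (3 - 3)*2 = 0*2 = 0)
F(w, K) = 0 (F(w, K) = 3*0 = 0)
-1 + ((T(-5, 2) - 45) + 42)*F(7 - 6, -7) = -1 + ((-1 - 45) + 42)*0 = -1 + (-46 + 42)*0 = -1 - 4*0 = -1 + 0 = -1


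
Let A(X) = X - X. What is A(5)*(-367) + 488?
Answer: 488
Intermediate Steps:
A(X) = 0
A(5)*(-367) + 488 = 0*(-367) + 488 = 0 + 488 = 488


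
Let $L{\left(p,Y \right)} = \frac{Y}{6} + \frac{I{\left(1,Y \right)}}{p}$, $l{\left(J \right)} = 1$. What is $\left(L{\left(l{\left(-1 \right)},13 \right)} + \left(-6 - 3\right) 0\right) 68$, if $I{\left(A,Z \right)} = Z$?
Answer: $\frac{3094}{3} \approx 1031.3$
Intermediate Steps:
$L{\left(p,Y \right)} = \frac{Y}{6} + \frac{Y}{p}$
$\left(L{\left(l{\left(-1 \right)},13 \right)} + \left(-6 - 3\right) 0\right) 68 = \left(\left(\frac{1}{6} \cdot 13 + \frac{13}{1}\right) + \left(-6 - 3\right) 0\right) 68 = \left(\left(\frac{13}{6} + 13 \cdot 1\right) + \left(-6 - 3\right) 0\right) 68 = \left(\left(\frac{13}{6} + 13\right) - 0\right) 68 = \left(\frac{91}{6} + 0\right) 68 = \frac{91}{6} \cdot 68 = \frac{3094}{3}$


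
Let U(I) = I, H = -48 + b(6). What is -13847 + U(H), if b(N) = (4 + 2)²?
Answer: -13859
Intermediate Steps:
b(N) = 36 (b(N) = 6² = 36)
H = -12 (H = -48 + 36 = -12)
-13847 + U(H) = -13847 - 12 = -13859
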